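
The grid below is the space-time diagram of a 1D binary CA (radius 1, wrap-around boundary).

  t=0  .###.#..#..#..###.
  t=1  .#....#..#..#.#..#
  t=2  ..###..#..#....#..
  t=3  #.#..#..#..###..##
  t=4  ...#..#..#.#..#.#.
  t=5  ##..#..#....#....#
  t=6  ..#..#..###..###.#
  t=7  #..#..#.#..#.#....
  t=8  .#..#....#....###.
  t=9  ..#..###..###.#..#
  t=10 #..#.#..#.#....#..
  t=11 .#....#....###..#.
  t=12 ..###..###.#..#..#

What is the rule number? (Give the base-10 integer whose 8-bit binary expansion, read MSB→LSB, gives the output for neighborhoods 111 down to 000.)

  ###|.  b7=0 t=0,i=2
  ##.|.  b6=0 t=0,i=3
  #.#|.  b5=0 t=0,i=4
  #..|#  b4=1 t=0,i=6
  .##|#  b3=1 t=0,i=1
  .#.|.  b2=0 t=0,i=5
  ..#|.  b1=0 t=0,i=0
  ...|#  b0=1 t=1,i=3
  bits 00011001 = 25

25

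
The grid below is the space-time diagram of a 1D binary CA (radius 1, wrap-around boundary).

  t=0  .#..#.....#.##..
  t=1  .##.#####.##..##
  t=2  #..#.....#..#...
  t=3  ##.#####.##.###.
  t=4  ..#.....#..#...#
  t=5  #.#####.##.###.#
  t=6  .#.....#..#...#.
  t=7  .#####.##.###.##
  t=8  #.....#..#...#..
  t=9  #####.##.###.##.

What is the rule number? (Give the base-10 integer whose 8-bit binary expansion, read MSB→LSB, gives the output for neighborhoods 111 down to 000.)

53

  ### -> .   bit 7 = 0  t=1,i=5
  ##. -> .   bit 6 = 0  t=0,i=13
  #.# -> #   bit 5 = 1  t=0,i=11
  #.. -> #   bit 4 = 1  t=0,i=2
  .## -> .   bit 3 = 0  t=0,i=12
  .#. -> #   bit 2 = 1  t=0,i=1
  ..# -> .   bit 1 = 0  t=0,i=0
  ... -> #   bit 0 = 1  t=0,i=6
  bits 00110101 = 53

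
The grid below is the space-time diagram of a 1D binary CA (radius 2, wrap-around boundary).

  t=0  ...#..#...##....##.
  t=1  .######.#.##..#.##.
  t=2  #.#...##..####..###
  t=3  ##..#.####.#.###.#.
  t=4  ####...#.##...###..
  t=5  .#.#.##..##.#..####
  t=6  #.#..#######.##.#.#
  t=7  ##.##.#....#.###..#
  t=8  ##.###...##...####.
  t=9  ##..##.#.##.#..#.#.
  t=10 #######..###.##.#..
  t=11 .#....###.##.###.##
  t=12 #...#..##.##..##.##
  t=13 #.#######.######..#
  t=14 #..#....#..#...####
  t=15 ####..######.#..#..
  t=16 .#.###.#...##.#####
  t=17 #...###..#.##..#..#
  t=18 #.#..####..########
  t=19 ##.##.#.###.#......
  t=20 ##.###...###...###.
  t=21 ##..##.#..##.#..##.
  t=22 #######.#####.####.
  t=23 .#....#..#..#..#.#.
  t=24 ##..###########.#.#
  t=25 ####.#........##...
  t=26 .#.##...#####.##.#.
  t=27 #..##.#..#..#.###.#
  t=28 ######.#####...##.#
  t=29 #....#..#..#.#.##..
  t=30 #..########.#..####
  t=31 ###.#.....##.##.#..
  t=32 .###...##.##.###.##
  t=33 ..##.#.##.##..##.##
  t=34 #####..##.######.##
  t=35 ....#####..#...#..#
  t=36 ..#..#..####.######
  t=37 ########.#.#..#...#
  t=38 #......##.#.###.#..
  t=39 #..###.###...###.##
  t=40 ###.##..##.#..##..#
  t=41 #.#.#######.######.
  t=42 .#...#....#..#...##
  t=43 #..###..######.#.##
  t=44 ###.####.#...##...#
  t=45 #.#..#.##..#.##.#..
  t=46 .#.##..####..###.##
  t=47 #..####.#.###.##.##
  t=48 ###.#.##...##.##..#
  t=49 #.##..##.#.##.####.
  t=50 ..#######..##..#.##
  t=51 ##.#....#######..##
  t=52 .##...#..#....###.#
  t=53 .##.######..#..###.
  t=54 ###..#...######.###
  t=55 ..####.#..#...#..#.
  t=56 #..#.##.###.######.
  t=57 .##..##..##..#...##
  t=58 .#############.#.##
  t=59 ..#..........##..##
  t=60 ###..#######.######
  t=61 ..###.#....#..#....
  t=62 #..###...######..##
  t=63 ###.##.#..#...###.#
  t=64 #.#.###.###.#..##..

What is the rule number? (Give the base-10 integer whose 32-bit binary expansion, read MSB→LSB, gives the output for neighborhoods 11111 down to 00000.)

  nb #####: next=.  (t=1,i=3, bit31=0)
  nb ####.: next=.  (t=1,i=5, bit30=0)
  nb ###.#: next=#  (t=1,i=6, bit29=1)
  nb ###..: next=#  (t=2,i=13, bit28=1)
  nb ##.##: next=.  (t=6,i=12, bit27=0)
  nb ##.#.: next=#  (t=1,i=7, bit26=1)
  nb ##..#: next=#  (t=1,i=12, bit25=1)
  nb ##...: next=.  (t=0,i=12, bit24=0)
  nb #.###: next=.  (t=3,i=6, bit23=0)
  nb #.##.: next=#  (t=1,i=10, bit22=1)
  nb #.#.#: next=.  (t=1,i=8, bit21=0)
  nb #.#..: next=.  (t=2,i=2, bit20=0)
  nb #..##: next=#  (t=1,i=0, bit19=1)
  nb #..#.: next=#  (t=0,i=5, bit18=1)
  nb #...#: next=#  (t=0,i=8, bit17=1)
  nb #....: next=.  (t=0,i=0, bit16=0)
  nb .####: next=#  (t=1,i=2, bit15=1)
  nb .###.: next=#  (t=3,i=14, bit14=1)
  nb .##.#: next=#  (t=5,i=10, bit13=1)
  nb .##..: next=#  (t=0,i=11, bit12=1)
  nb .#.##: next=.  (t=1,i=9, bit11=0)
  nb .#.#.: next=#  (t=5,i=2, bit10=1)
  nb .#..#: next=#  (t=0,i=4, bit9=1)
  nb .#...: next=.  (t=0,i=7, bit8=0)
  nb ..###: next=.  (t=1,i=1, bit7=0)
  nb ..##.: next=#  (t=0,i=10, bit6=1)
  nb ..#.#: next=.  (t=1,i=14, bit5=0)
  nb ..#..: next=#  (t=0,i=3, bit4=1)
  nb ...##: next=.  (t=0,i=9, bit3=0)
  nb ...#.: next=#  (t=0,i=2, bit2=1)
  nb ....#: next=#  (t=0,i=1, bit1=1)
  nb .....: next=#  (t=19,i=15, bit0=1)
  bits 00110110010011101111011001010111 = 911144535

911144535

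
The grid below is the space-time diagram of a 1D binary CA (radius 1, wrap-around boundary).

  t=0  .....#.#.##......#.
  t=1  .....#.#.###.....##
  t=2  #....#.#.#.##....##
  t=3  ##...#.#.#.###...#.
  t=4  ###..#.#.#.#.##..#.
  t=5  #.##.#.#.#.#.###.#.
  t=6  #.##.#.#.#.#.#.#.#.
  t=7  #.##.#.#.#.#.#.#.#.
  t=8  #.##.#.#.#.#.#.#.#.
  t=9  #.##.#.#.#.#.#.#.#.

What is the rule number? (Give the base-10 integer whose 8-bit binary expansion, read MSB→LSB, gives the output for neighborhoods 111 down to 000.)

  ### -> .   bit 7 = 0  t=1,i=10
  ##. -> #   bit 6 = 1  t=0,i=10
  #.# -> .   bit 5 = 0  t=0,i=6
  #.. -> #   bit 4 = 1  t=0,i=11
  .## -> #   bit 3 = 1  t=0,i=9
  .#. -> #   bit 2 = 1  t=0,i=5
  ..# -> .   bit 1 = 0  t=0,i=4
  ... -> .   bit 0 = 0  t=0,i=0
  bits 01011100 = 92

92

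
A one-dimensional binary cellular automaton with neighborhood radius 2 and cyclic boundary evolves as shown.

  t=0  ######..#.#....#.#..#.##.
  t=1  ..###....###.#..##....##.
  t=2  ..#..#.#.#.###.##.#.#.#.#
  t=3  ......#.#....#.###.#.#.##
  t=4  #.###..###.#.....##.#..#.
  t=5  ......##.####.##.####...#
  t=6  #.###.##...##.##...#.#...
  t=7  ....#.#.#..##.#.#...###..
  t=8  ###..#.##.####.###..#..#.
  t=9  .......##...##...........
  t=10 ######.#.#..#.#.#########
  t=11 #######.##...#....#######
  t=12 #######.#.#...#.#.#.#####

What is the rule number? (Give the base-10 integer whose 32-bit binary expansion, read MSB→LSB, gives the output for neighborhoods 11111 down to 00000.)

  #####|#  b31=1 t=0,i=2
  ####.|#  b30=1 t=0,i=4
  ###.#|#  b29=1 t=1,i=11
  ###..|.  b28=0 t=0,i=5
  ##.##|.  b27=0 t=0,i=24
  ##.#.|#  b26=1 t=1,i=12
  ##..#|.  b25=0 t=0,i=6
  ##...|#  b24=1 t=1,i=5
  #.###|.  b23=0 t=0,i=0
  #.##.|#  b22=1 t=0,i=22
  #.#.#|.  b21=0 t=2,i=7
  #.#..|#  b20=1 t=0,i=10
  #..##|#  b19=1 t=1,i=15
  #..#.|.  b18=0 t=0,i=7
  #...#|.  b17=0 t=1,i=0
  #....|.  b16=0 t=0,i=12
  .####|.  b15=0 t=0,i=1
  .###.|.  b14=0 t=1,i=3
  .##.#|#  b13=1 t=0,i=23
  .##..|.  b12=0 t=1,i=17
  .#.##|.  b11=0 t=0,i=21
  .#.#.|#  b10=1 t=0,i=9
  .#..#|.  b9=0 t=0,i=18
  .#...|#  b8=1 t=0,i=11
  ..###|#  b7=1 t=1,i=2
  ..##.|#  b6=1 t=1,i=16
  ..#.#|.  b5=0 t=0,i=8
  ..#..|.  b4=0 t=2,i=2
  ...##|.  b3=0 t=1,i=1
  ...#.|.  b2=0 t=0,i=14
  ....#|#  b1=1 t=0,i=13
  .....|#  b0=1 t=3,i=2
  bits 11100101010110000010010111000011 = 3847759299

3847759299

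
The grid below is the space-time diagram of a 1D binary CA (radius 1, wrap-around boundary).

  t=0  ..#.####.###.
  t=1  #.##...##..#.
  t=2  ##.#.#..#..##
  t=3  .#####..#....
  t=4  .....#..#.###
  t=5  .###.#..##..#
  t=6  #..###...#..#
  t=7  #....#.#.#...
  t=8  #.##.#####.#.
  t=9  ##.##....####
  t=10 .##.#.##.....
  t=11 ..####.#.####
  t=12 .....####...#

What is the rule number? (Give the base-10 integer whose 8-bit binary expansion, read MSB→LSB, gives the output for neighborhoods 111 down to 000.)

101

  ### -> .   bit 7 = 0  t=0,i=5
  ##. -> #   bit 6 = 1  t=0,i=7
  #.# -> #   bit 5 = 1  t=0,i=3
  #.. -> .   bit 4 = 0  t=0,i=12
  .## -> .   bit 3 = 0  t=0,i=4
  .#. -> #   bit 2 = 1  t=0,i=2
  ..# -> .   bit 1 = 0  t=0,i=1
  ... -> #   bit 0 = 1  t=0,i=0
  bits 01100101 = 101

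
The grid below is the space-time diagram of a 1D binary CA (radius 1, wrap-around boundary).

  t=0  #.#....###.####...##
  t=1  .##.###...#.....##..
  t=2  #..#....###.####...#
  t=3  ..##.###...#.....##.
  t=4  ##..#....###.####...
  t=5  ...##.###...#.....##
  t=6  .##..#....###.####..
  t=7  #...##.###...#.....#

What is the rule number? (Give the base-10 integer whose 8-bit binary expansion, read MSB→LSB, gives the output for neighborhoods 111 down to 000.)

39

  ###|.  b7=0 t=0,i=8
  ##.|.  b6=0 t=0,i=0
  #.#|#  b5=1 t=0,i=1
  #..|.  b4=0 t=0,i=3
  .##|.  b3=0 t=0,i=7
  .#.|#  b2=1 t=0,i=2
  ..#|#  b1=1 t=0,i=6
  ...|#  b0=1 t=0,i=4
  bits 00100111 = 39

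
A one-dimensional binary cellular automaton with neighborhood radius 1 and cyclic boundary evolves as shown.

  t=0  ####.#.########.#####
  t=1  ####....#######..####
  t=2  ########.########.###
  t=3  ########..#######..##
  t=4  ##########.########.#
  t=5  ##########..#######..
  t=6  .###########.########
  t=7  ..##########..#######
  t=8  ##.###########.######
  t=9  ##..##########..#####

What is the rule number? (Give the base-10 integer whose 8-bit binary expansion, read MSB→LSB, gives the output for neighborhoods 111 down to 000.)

211

  nb ###: next=#  (t=0,i=0, bit7=1)
  nb ##.: next=#  (t=0,i=3, bit6=1)
  nb #.#: next=.  (t=0,i=4, bit5=0)
  nb #..: next=#  (t=1,i=4, bit4=1)
  nb .##: next=.  (t=0,i=7, bit3=0)
  nb .#.: next=.  (t=0,i=5, bit2=0)
  nb ..#: next=#  (t=1,i=7, bit1=1)
  nb ...: next=#  (t=1,i=5, bit0=1)
  bits 11010011 = 211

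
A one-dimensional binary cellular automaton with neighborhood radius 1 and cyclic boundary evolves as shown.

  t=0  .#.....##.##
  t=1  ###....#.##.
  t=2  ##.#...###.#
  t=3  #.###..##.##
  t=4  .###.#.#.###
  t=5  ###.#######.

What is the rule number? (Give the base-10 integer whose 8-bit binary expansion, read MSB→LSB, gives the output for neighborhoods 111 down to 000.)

  ###|#  b7=1 t=1,i=1
  ##.|.  b6=0 t=0,i=8
  #.#|#  b5=1 t=0,i=0
  #..|#  b4=1 t=0,i=2
  .##|#  b3=1 t=0,i=7
  .#.|#  b2=1 t=0,i=1
  ..#|.  b1=0 t=0,i=6
  ...|.  b0=0 t=0,i=3
  bits 10111100 = 188

188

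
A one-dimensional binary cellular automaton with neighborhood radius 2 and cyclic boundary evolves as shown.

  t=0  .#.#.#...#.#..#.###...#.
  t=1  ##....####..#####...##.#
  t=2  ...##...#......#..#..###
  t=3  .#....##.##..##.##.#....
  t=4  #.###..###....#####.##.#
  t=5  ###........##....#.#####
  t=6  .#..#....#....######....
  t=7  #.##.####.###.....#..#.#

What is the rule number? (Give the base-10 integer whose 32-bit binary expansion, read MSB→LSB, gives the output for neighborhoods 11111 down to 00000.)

1288121126

  #####|.  b31=0 t=1,i=14
  ####.|#  b30=1 t=1,i=8
  ###.#|.  b29=0 t=4,i=18
  ###..|.  b28=0 t=0,i=18
  ##.##|#  b27=1 t=1,i=22
  ##.#.|#  b26=1 t=3,i=18
  ##..#|.  b25=0 t=1,i=10
  ##...|.  b24=0 t=0,i=19
  #.###|#  b23=1 t=0,i=16
  #.##.|#  b22=1 t=3,i=9
  #.#.#|.  b21=0 t=0,i=3
  #.#..|.  b20=0 t=0,i=5
  #..##|.  b19=0 t=1,i=11
  #..#.|#  b18=1 t=0,i=0
  #...#|#  b17=1 t=0,i=7
  #....|#  b16=1 t=1,i=3
  .####|.  b15=0 t=1,i=7
  .###.|.  b14=0 t=0,i=17
  .##.#|#  b13=1 t=1,i=21
  .##..|.  b12=0 t=2,i=4
  .#.##|#  b11=1 t=0,i=15
  .#.#.|.  b10=0 t=0,i=2
  .#..#|#  b9=1 t=0,i=12
  .#...|#  b8=1 t=0,i=6
  ..###|.  b7=0 t=1,i=6
  ..##.|.  b6=0 t=1,i=20
  ..#.#|#  b5=1 t=0,i=1
  ..#..|.  b4=0 t=0,i=22
  ...##|.  b3=0 t=1,i=5
  ...#.|#  b2=1 t=0,i=8
  ....#|#  b1=1 t=1,i=4
  .....|.  b0=0 t=2,i=11
  bits 01001100110001110010101100100110 = 1288121126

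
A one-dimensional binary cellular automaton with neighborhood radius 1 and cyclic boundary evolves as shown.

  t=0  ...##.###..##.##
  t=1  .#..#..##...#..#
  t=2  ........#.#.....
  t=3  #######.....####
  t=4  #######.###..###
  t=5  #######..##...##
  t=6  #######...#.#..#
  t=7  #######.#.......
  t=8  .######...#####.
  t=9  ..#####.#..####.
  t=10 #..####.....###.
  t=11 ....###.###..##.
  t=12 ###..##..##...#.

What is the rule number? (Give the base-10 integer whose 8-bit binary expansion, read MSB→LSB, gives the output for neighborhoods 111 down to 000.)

  [7] ### => #  t=0,i=7
  [6] ##. => #  t=0,i=4
  [5] #.# => .  t=0,i=5
  [4] #.. => .  t=0,i=0
  [3] .## => .  t=0,i=3
  [2] .#. => .  t=1,i=1
  [1] ..# => .  t=0,i=2
  [0] ... => #  t=0,i=1
  bits 11000001 = 193

193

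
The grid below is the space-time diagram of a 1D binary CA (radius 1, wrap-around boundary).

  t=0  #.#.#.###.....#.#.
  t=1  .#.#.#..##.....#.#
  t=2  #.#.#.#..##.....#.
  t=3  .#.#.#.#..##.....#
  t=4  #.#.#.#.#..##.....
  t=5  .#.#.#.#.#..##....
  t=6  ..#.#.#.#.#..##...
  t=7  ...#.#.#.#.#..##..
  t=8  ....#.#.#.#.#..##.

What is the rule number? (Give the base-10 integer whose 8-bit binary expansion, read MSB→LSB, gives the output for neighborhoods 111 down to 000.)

  ### -> .   bit 7 = 0  t=0,i=7
  ##. -> #   bit 6 = 1  t=0,i=8
  #.# -> #   bit 5 = 1  t=0,i=1
  #.. -> #   bit 4 = 1  t=0,i=9
  .## -> .   bit 3 = 0  t=0,i=6
  .#. -> .   bit 2 = 0  t=0,i=0
  ..# -> .   bit 1 = 0  t=0,i=13
  ... -> .   bit 0 = 0  t=0,i=10
  bits 01110000 = 112

112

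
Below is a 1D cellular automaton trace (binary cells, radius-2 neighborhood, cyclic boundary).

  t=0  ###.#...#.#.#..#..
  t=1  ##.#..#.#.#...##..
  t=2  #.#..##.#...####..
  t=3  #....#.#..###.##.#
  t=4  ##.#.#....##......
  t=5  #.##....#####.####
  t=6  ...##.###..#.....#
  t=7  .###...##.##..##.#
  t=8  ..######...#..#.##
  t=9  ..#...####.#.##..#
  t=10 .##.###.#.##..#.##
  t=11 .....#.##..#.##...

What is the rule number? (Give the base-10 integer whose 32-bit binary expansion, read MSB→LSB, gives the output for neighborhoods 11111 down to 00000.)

  [31] ##### => .  t=5,i=10
  [30] ####. => #  t=2,i=14
  [29] ###.# => .  t=0,i=2
  [28] ###.. => #  t=2,i=15
  [27] ##.## => .  t=3,i=13
  [26] ##.#. => #  t=0,i=3
  [25] ##..# => .  t=1,i=16
  [24] ##... => #  t=3,i=1
  [23] #.### => .  t=5,i=14
  [22] #.##. => .  t=3,i=14
  [21] #.#.# => #  t=0,i=10
  [20] #.#.. => .  t=0,i=4
  [19] #..## => .  t=0,i=17
  [18] #..#. => #  t=0,i=14
  [17] #...# => #  t=0,i=6
  [16] #.... => .  t=3,i=2
  [15] .#### => .  t=2,i=13
  [14] .###. => #  t=0,i=1
  [13] .##.# => .  t=1,i=1
  [12] .##.. => #  t=1,i=15
  [11] .#.## => .  t=7,i=0
  [10] .#.#. => .  t=0,i=9
  [9] .#..# => .  t=0,i=13
  [8] .#... => .  t=0,i=5
  [7] ..### => #  t=0,i=0
  [6] ..##. => #  t=1,i=0
  [5] ..#.# => #  t=0,i=8
  [4] ..#.. => #  t=0,i=15
  [3] ...## => #  t=1,i=13
  [2] ...#. => .  t=0,i=7
  [1] ....# => #  t=3,i=3
  [0] ..... => #  t=4,i=14
  bits 01010101001001100101000011111011 = 1428574459

1428574459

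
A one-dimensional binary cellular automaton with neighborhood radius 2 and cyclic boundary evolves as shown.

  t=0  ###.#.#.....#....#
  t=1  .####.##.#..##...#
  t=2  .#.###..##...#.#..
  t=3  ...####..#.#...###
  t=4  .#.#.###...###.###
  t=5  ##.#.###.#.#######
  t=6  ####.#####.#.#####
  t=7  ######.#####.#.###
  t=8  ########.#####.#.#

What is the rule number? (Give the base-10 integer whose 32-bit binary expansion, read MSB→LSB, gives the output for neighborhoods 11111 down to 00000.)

  ##### -> #   bit 31 = 1  t=5,i=13
  ####. -> #   bit 30 = 1  t=0,i=1
  ###.# -> #   bit 29 = 1  t=0,i=2
  ###.. -> #   bit 28 = 1  t=2,i=5
  ##.## -> #   bit 27 = 1  t=1,i=5
  ##.#. -> #   bit 26 = 1  t=0,i=3
  ##..# -> #   bit 25 = 1  t=2,i=6
  ##... -> .   bit 24 = 0  t=1,i=14
  #.### -> #   bit 23 = 1  t=1,i=1
  #.##. -> .   bit 22 = 0  t=1,i=6
  #.#.# -> #   bit 21 = 1  t=0,i=4
  #.#.. -> #   bit 20 = 1  t=0,i=6
  #..## -> .   bit 19 = 0  t=1,i=11
  #..#. -> .   bit 18 = 0  t=3,i=8
  #...# -> #   bit 17 = 1  t=1,i=15
  #.... -> .   bit 16 = 0  t=0,i=8
  .#### -> .   bit 15 = 0  t=0,i=0
  .###. -> #   bit 14 = 1  t=2,i=4
  .##.# -> .   bit 13 = 0  t=1,i=7
  .##.. -> #   bit 12 = 1  t=1,i=13
  .#.## -> .   bit 11 = 0  t=1,i=0
  .#.#. -> .   bit 10 = 0  t=0,i=5
  .#..# -> .   bit 9 = 0  t=1,i=10
  .#... -> #   bit 8 = 1  t=0,i=7
  ..### -> #   bit 7 = 1  t=0,i=17
  ..##. -> .   bit 6 = 0  t=1,i=12
  ..#.# -> .   bit 5 = 0  t=1,i=17
  ..#.. -> #   bit 4 = 1  t=0,i=12
  ...## -> .   bit 3 = 0  t=0,i=16
  ...#. -> .   bit 2 = 0  t=0,i=11
  ....# -> .   bit 1 = 0  t=0,i=10
  ..... -> #   bit 0 = 1  t=0,i=9
  bits 11111110101100100101000110010001 = 4273099153

4273099153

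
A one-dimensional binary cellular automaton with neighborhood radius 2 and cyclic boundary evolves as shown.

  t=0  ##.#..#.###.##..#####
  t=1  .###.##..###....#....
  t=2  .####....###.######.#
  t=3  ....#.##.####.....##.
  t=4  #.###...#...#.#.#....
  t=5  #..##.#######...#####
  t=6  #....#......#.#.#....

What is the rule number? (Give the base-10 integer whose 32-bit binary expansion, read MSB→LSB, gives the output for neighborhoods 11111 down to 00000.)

1008157110

  [31] ##### => .  t=0,i=18
  [30] ####. => .  t=0,i=0
  [29] ###.# => #  t=0,i=1
  [28] ###.. => #  t=1,i=11
  [27] ##.## => #  t=0,i=11
  [26] ##.#. => #  t=0,i=2
  [25] ##..# => .  t=0,i=14
  [24] ##... => .  t=1,i=12
  [23] #.### => .  t=0,i=8
  [22] #.##. => .  t=0,i=12
  [21] #.#.# => .  t=2,i=20
  [20] #.#.. => #  t=0,i=3
  [19] #..## => .  t=0,i=15
  [18] #..#. => #  t=0,i=5
  [17] #...# => #  t=4,i=6
  [16] #.... => #  t=1,i=13
  [15] .#### => .  t=0,i=17
  [14] .###. => #  t=0,i=9
  [13] .##.# => .  t=3,i=7
  [12] .##.. => .  t=0,i=13
  [11] .#.## => .  t=0,i=7
  [10] .#.#. => .  t=4,i=13
  [9] .#..# => .  t=0,i=4
  [8] .#... => #  t=1,i=17
  [7] ..### => #  t=0,i=16
  [6] ..##. => .  t=3,i=18
  [5] ..#.# => #  t=0,i=6
  [4] ..#.. => #  t=1,i=16
  [3] ...## => .  t=1,i=0
  [2] ...#. => #  t=1,i=15
  [1] ....# => #  t=1,i=14
  [0] ..... => .  t=1,i=19
  bits 00111100000101110100000110110110 = 1008157110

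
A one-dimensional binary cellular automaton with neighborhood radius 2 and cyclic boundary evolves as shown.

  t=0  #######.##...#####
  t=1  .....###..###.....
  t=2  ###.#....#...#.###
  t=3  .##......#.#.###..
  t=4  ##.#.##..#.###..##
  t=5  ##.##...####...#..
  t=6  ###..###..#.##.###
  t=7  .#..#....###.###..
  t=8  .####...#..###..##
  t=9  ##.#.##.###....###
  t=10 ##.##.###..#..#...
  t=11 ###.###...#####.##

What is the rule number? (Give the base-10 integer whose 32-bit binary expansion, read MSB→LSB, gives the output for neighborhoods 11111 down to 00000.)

  #####|.  b31=0 t=0,i=0
  ####.|#  b30=1 t=0,i=5
  ###.#|#  b29=1 t=0,i=6
  ###..|.  b28=0 t=1,i=7
  ##.##|#  b27=1 t=0,i=7
  ##.#.|.  b26=0 t=2,i=3
  ##..#|.  b25=0 t=1,i=8
  ##...|#  b24=1 t=0,i=10
  #.###|#  b23=1 t=2,i=15
  #.##.|.  b22=0 t=0,i=8
  #.#.#|#  b21=1 t=3,i=11
  #.#..|.  b20=0 t=2,i=4
  #..##|#  b19=1 t=1,i=9
  #..#.|#  b18=1 t=4,i=8
  #...#|#  b17=1 t=0,i=11
  #....|.  b16=0 t=1,i=14
  .####|.  b15=0 t=0,i=14
  .###.|.  b14=0 t=1,i=6
  .##.#|#  b13=1 t=5,i=1
  .##..|.  b12=0 t=0,i=9
  .#.##|#  b11=1 t=2,i=14
  .#.#.|.  b10=0 t=3,i=10
  .#..#|#  b9=1 t=5,i=16
  .#...|.  b8=0 t=2,i=5
  ..###|.  b7=0 t=0,i=13
  ..##.|#  b6=1 t=3,i=1
  ..#.#|#  b5=1 t=2,i=13
  ..#..|#  b4=1 t=2,i=9
  ...##|#  b3=1 t=0,i=12
  ...#.|.  b2=0 t=2,i=8
  ....#|.  b1=0 t=1,i=3
  .....|#  b0=1 t=1,i=0
  bits 01101001101011100010101001111001 = 1773021817

1773021817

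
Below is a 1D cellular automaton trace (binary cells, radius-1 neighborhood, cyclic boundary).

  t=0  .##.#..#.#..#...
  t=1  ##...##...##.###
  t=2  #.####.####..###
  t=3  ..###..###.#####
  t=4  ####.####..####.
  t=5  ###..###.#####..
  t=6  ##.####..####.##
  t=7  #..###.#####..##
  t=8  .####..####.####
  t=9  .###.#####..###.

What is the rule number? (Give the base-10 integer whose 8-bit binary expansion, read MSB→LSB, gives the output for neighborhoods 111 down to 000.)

155

  [7] ### => #  t=1,i=0
  [6] ##. => .  t=0,i=2
  [5] #.# => .  t=0,i=3
  [4] #.. => #  t=0,i=5
  [3] .## => #  t=0,i=1
  [2] .#. => .  t=0,i=4
  [1] ..# => #  t=0,i=0
  [0] ... => #  t=0,i=14
  bits 10011011 = 155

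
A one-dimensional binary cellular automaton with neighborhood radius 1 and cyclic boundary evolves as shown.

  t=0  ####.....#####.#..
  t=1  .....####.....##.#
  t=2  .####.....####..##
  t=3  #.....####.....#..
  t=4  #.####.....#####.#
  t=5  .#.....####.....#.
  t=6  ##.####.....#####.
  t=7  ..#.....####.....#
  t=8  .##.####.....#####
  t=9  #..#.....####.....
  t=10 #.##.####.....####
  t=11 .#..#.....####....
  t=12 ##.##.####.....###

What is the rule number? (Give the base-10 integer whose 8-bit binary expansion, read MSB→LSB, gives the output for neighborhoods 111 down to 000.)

39

  ###|.  b7=0 t=0,i=1
  ##.|.  b6=0 t=0,i=3
  #.#|#  b5=1 t=0,i=14
  #..|.  b4=0 t=0,i=4
  .##|.  b3=0 t=0,i=0
  .#.|#  b2=1 t=0,i=15
  ..#|#  b1=1 t=0,i=8
  ...|#  b0=1 t=0,i=5
  bits 00100111 = 39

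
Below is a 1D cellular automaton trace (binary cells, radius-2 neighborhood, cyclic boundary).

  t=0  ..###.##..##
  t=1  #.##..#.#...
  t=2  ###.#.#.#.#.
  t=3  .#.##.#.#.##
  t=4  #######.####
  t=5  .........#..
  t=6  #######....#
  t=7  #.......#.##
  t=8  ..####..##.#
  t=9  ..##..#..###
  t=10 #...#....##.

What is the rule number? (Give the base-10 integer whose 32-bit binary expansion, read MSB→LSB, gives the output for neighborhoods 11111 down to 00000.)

  #####|.  b31=0 t=4,i=0
  ####.|.  b30=0 t=4,i=5
  ###.#|.  b29=0 t=0,i=4
  ###..|.  b28=0 t=6,i=6
  ##.##|.  b27=0 t=0,i=5
  ##.#.|#  b26=1 t=2,i=3
  ##..#|#  b25=1 t=0,i=0
  ##...|.  b24=0 t=6,i=7
  #.###|.  b23=0 t=2,i=0
  #.##.|#  b22=1 t=0,i=6
  #.#.#|#  b21=1 t=2,i=4
  #.#..|#  b20=1 t=1,i=8
  #..##|.  b19=0 t=0,i=1
  #..#.|.  b18=0 t=1,i=5
  #...#|#  b17=1 t=1,i=10
  #....|#  b16=1 t=5,i=11
  .####|#  b15=1 t=4,i=9
  .###.|#  b14=1 t=0,i=3
  .##.#|#  b13=1 t=3,i=4
  .##..|.  b12=0 t=0,i=7
  .#.##|#  b11=1 t=1,i=1
  .#.#.|.  b10=0 t=1,i=7
  .#..#|.  b9=0 t=8,i=0
  .#...|.  b8=0 t=1,i=9
  ..###|#  b7=1 t=0,i=2
  ..##.|.  b6=0 t=0,i=10
  ..#.#|#  b5=1 t=1,i=0
  ..#..|.  b4=0 t=5,i=9
  ...##|#  b3=1 t=6,i=10
  ...#.|.  b2=0 t=1,i=11
  ....#|.  b1=0 t=5,i=7
  .....|#  b0=1 t=5,i=0
  bits 00000110011100111110100010101001 = 108259497

108259497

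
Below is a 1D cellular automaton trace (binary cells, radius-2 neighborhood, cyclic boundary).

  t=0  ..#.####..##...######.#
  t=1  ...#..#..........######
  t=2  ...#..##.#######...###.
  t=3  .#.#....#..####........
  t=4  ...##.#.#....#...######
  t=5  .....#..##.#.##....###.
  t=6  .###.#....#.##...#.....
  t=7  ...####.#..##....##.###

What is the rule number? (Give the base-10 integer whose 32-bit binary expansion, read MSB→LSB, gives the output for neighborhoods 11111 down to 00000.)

  nb #####: next=#  (t=0,i=17, bit31=1)
  nb ####.: next=#  (t=0,i=6, bit30=1)
  nb ###.#: next=#  (t=0,i=20, bit29=1)
  nb ###..: next=.  (t=0,i=7, bit28=0)
  nb ##.##: next=#  (t=2,i=8, bit27=1)
  nb ##.#.: next=#  (t=0,i=21, bit26=1)
  nb ##..#: next=.  (t=0,i=8, bit25=0)
  nb ##...: next=.  (t=0,i=12, bit24=0)
  nb #.###: next=.  (t=0,i=4, bit23=0)
  nb #.##.: next=#  (t=5,i=13, bit22=1)
  nb #.#.#: next=.  (t=4,i=6, bit21=0)
  nb #.#..: next=#  (t=0,i=22, bit20=1)
  nb #..##: next=.  (t=0,i=9, bit19=0)
  nb #..#.: next=.  (t=0,i=1, bit18=0)
  nb #...#: next=.  (t=0,i=13, bit17=0)
  nb #....: next=.  (t=1,i=8, bit16=0)
  nb .####: next=.  (t=0,i=5, bit15=0)
  nb .###.: next=.  (t=2,i=20, bit14=0)
  nb .##.#: next=.  (t=2,i=7, bit13=0)
  nb .##..: next=.  (t=0,i=11, bit12=0)
  nb .#.##: next=#  (t=0,i=3, bit11=1)
  nb .#.#.: next=.  (t=3,i=2, bit10=0)
  nb .#..#: next=.  (t=0,i=0, bit9=0)
  nb .#...: next=#  (t=1,i=7, bit8=1)
  nb ..###: next=.  (t=0,i=15, bit7=0)
  nb ..##.: next=.  (t=0,i=10, bit6=0)
  nb ..#.#: next=.  (t=0,i=2, bit5=0)
  nb ..#..: next=#  (t=1,i=3, bit4=1)
  nb ...##: next=.  (t=0,i=14, bit3=0)
  nb ...#.: next=.  (t=1,i=2, bit2=0)
  nb ....#: next=#  (t=1,i=15, bit1=1)
  nb .....: next=#  (t=1,i=9, bit0=1)
  bits 11101100010100000000100100010011 = 3964668179

3964668179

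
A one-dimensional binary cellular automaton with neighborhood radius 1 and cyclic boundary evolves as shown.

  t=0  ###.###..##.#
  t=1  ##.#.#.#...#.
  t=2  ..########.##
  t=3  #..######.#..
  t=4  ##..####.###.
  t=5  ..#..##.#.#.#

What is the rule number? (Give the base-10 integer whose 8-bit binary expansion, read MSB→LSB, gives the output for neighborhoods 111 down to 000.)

  ### -> #   bit 7 = 1  t=0,i=0
  ##. -> .   bit 6 = 0  t=0,i=2
  #.# -> #   bit 5 = 1  t=0,i=3
  #.. -> #   bit 4 = 1  t=0,i=7
  .## -> .   bit 3 = 0  t=0,i=4
  .#. -> #   bit 2 = 1  t=1,i=3
  ..# -> .   bit 1 = 0  t=0,i=8
  ... -> #   bit 0 = 1  t=1,i=9
  bits 10110101 = 181

181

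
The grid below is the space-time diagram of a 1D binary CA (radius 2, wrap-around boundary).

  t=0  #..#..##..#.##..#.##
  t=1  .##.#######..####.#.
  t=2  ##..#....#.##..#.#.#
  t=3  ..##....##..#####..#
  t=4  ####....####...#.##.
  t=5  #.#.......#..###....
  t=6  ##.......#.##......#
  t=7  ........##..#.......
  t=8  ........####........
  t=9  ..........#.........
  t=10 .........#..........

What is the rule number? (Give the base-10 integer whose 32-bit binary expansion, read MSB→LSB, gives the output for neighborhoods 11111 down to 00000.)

  [31] ##### => .  t=1,i=6
  [30] ####. => #  t=1,i=9
  [29] ###.# => .  t=1,i=16
  [28] ###.. => .  t=0,i=0
  [27] ##.## => .  t=1,i=3
  [26] ##.#. => #  t=1,i=17
  [25] ##..# => #  t=0,i=1
  [24] ##... => .  t=3,i=4
  [23] #.### => #  t=0,i=18
  [22] #.##. => .  t=0,i=12
  [21] #.#.# => .  t=2,i=17
  [20] #.#.. => .  t=1,i=18
  [19] #..## => #  t=0,i=5
  [18] #..#. => #  t=0,i=2
  [17] #...# => #  t=4,i=13
  [16] #.... => .  t=2,i=6
  [15] .#### => .  t=1,i=5
  [14] .###. => .  t=0,i=19
  [13] .##.# => .  t=1,i=2
  [12] .##.. => #  t=0,i=7
  [11] .#.## => .  t=0,i=11
  [10] .#.#. => #  t=2,i=16
  [9] .#..# => #  t=0,i=4
  [8] .#... => .  t=2,i=5
  [7] ..### => .  t=1,i=13
  [6] ..##. => #  t=0,i=6
  [5] ..#.# => #  t=0,i=10
  [4] ..#.. => .  t=0,i=3
  [3] ...## => .  t=3,i=7
  [2] ...#. => #  t=2,i=8
  [1] ....# => .  t=2,i=7
  [0] ..... => .  t=5,i=5
  bits 01000110100011100001011001100100 = 1183716964

1183716964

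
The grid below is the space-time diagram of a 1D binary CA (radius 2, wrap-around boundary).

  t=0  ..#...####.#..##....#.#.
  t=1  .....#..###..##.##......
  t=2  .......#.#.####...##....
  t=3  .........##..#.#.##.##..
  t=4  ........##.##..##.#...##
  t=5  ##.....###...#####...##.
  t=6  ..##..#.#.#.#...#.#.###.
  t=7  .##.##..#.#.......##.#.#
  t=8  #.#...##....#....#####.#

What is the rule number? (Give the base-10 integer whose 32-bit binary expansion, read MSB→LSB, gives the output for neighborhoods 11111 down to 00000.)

  nb #####: next=.  (t=5,i=15, bit31=0)
  nb ####.: next=#  (t=0,i=8, bit30=1)
  nb ###.#: next=#  (t=0,i=9, bit29=1)
  nb ###..: next=.  (t=1,i=10, bit28=0)
  nb ##.##: next=.  (t=1,i=15, bit27=0)
  nb ##.#.: next=#  (t=0,i=10, bit26=1)
  nb ##..#: next=#  (t=1,i=11, bit25=1)
  nb ##...: next=#  (t=0,i=16, bit24=1)
  nb #.###: next=.  (t=2,i=11, bit23=0)
  nb #.##.: next=.  (t=1,i=16, bit22=0)
  nb #.#.#: next=#  (t=2,i=9, bit21=1)
  nb #.#..: next=.  (t=0,i=11, bit20=0)
  nb #..##: next=#  (t=0,i=13, bit19=1)
  nb #..#.: next=#  (t=3,i=12, bit18=1)
  nb #...#: next=.  (t=0,i=0, bit17=0)
  nb #....: next=#  (t=0,i=17, bit16=1)
  nb .####: next=.  (t=0,i=7, bit15=0)
  nb .###.: next=#  (t=1,i=9, bit14=1)
  nb .##.#: next=#  (t=1,i=14, bit13=1)
  nb .##..: next=.  (t=0,i=15, bit12=0)
  nb .#.##: next=#  (t=2,i=10, bit11=1)
  nb .#.#.: next=.  (t=0,i=21, bit10=0)
  nb .#..#: next=.  (t=0,i=12, bit9=0)
  nb .#...: next=.  (t=0,i=3, bit8=0)
  nb ..###: next=.  (t=0,i=6, bit7=0)
  nb ..##.: next=#  (t=0,i=14, bit6=1)
  nb ..#.#: next=.  (t=0,i=20, bit5=0)
  nb ..#..: next=.  (t=0,i=2, bit4=0)
  nb ...##: next=#  (t=0,i=5, bit3=1)
  nb ...#.: next=.  (t=0,i=1, bit2=0)
  nb ....#: next=.  (t=0,i=18, bit1=0)
  nb .....: next=.  (t=1,i=0, bit0=0)
  bits 01100111001011010110100001001000 = 1731029064

1731029064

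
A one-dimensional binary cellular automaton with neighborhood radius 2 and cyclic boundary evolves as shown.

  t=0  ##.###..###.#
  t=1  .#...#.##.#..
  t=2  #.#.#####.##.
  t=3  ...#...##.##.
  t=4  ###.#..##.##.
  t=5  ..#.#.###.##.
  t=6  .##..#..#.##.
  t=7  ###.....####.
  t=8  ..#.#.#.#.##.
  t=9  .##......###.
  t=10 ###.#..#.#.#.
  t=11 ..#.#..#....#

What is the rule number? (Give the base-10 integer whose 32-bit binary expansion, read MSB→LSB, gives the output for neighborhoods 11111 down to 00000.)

1884895718

  [31] ##### => .  t=2,i=6
  [30] ####. => #  t=2,i=7
  [29] ###.# => #  t=0,i=1
  [28] ###.. => #  t=0,i=5
  [27] ##.## => .  t=0,i=2
  [26] ##.#. => .  t=1,i=9
  [25] ##..# => .  t=0,i=6
  [24] ##... => .  t=3,i=12
  [23] #.### => .  t=0,i=3
  [22] #.##. => #  t=1,i=7
  [21] #.#.# => .  t=2,i=0
  [20] #.#.. => #  t=1,i=10
  [19] #..## => #  t=0,i=7
  [18] #..#. => .  t=6,i=4
  [17] #...# => .  t=1,i=3
  [16] #.... => #  t=3,i=0
  [15] .#### => .  t=2,i=5
  [14] .###. => .  t=0,i=0
  [13] .##.# => #  t=1,i=8
  [12] .##.. => #  t=3,i=11
  [11] .#.## => #  t=1,i=6
  [10] .#.#. => .  t=2,i=1
  [9] .#..# => .  t=4,i=5
  [8] .#... => #  t=1,i=2
  [7] ..### => #  t=0,i=8
  [6] ..##. => #  t=3,i=7
  [5] ..#.# => #  t=1,i=5
  [4] ..#.. => .  t=1,i=1
  [3] ...## => .  t=3,i=6
  [2] ...#. => #  t=1,i=0
  [1] ....# => #  t=3,i=1
  [0] ..... => .  t=7,i=5
  bits 01110000010110010011100111100110 = 1884895718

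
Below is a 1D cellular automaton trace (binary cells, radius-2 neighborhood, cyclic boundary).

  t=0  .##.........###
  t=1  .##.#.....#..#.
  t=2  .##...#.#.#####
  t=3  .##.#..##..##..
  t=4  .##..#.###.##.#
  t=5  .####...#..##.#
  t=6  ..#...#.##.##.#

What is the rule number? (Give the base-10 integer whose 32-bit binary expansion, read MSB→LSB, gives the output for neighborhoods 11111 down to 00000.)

2187851346

  ##### -> #   bit 31 = 1  t=2,i=12
  ####. -> .   bit 30 = 0  t=2,i=13
  ###.# -> .   bit 29 = 0  t=0,i=14
  ###.. -> .   bit 28 = 0  t=5,i=4
  ##.## -> .   bit 27 = 0  t=0,i=0
  ##.#. -> .   bit 26 = 0  t=1,i=3
  ##..# -> #   bit 25 = 1  t=3,i=9
  ##... -> .   bit 24 = 0  t=0,i=3
  #.### -> .   bit 23 = 0  t=2,i=10
  #.##. -> #   bit 22 = 1  t=0,i=1
  #.#.# -> #   bit 21 = 1  t=2,i=8
  #.#.. -> .   bit 20 = 0  t=1,i=4
  #..## -> .   bit 19 = 0  t=1,i=0
  #..#. -> #   bit 18 = 1  t=1,i=12
  #...# -> #   bit 17 = 1  t=2,i=4
  #.... -> #   bit 16 = 1  t=0,i=4
  .#### -> #   bit 15 = 1  t=2,i=11
  .###. -> #   bit 14 = 1  t=0,i=13
  .##.# -> #   bit 13 = 1  t=1,i=2
  .##.. -> #   bit 12 = 1  t=0,i=2
  .#.## -> .   bit 11 = 0  t=2,i=9
  .#.#. -> #   bit 10 = 1  t=2,i=7
  .#..# -> #   bit 9 = 1  t=1,i=11
  .#... -> .   bit 8 = 0  t=1,i=5
  ..### -> .   bit 7 = 0  t=0,i=12
  ..##. -> #   bit 6 = 1  t=1,i=1
  ..#.# -> .   bit 5 = 0  t=2,i=6
  ..#.. -> #   bit 4 = 1  t=1,i=10
  ...## -> .   bit 3 = 0  t=0,i=11
  ...#. -> .   bit 2 = 0  t=1,i=9
  ....# -> #   bit 1 = 1  t=0,i=10
  ..... -> .   bit 0 = 0  t=0,i=5
  bits 10000010011001111111011001010010 = 2187851346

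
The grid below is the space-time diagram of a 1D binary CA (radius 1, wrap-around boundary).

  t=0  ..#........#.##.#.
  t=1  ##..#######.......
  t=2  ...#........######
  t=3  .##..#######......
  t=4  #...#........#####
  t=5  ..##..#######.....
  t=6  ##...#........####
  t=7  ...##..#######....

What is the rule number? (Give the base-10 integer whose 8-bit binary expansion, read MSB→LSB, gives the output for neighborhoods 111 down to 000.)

3

  ###|.  b7=0 t=1,i=5
  ##.|.  b6=0 t=0,i=14
  #.#|.  b5=0 t=0,i=12
  #..|.  b4=0 t=0,i=3
  .##|.  b3=0 t=0,i=13
  .#.|.  b2=0 t=0,i=2
  ..#|#  b1=1 t=0,i=1
  ...|#  b0=1 t=0,i=0
  bits 00000011 = 3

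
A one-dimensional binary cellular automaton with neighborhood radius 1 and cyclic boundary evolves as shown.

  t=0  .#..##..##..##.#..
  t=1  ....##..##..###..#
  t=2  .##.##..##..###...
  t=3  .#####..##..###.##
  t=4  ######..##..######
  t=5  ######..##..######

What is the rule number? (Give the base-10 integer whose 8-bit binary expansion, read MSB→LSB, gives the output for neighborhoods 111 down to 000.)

  ###|#  b7=1 t=1,i=13
  ##.|#  b6=1 t=0,i=5
  #.#|#  b5=1 t=0,i=14
  #..|.  b4=0 t=0,i=2
  .##|#  b3=1 t=0,i=4
  .#.|.  b2=0 t=0,i=1
  ..#|.  b1=0 t=0,i=0
  ...|#  b0=1 t=0,i=17
  bits 11101001 = 233

233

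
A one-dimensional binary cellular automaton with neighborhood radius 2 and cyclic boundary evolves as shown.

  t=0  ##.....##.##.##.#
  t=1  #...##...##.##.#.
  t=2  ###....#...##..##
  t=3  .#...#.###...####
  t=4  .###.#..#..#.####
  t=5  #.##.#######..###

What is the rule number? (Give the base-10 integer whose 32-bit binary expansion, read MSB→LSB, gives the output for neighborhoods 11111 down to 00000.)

1786693555

  #####|.  b31=0 t=2,i=0
  ####.|#  b30=1 t=2,i=1
  ###.#|#  b29=1 t=3,i=16
  ###..|.  b28=0 t=0,i=1
  ##.##|#  b27=1 t=0,i=9
  ##.#.|.  b26=0 t=1,i=14
  ##..#|#  b25=1 t=2,i=13
  ##...|.  b24=0 t=0,i=2
  #.###|.  b23=0 t=0,i=16
  #.##.|#  b22=1 t=0,i=10
  #.#.#|#  b21=1 t=1,i=15
  #.#..|#  b20=1 t=1,i=0
  #..##|#  b19=1 t=2,i=14
  #..#.|#  b18=1 t=4,i=7
  #...#|#  b17=1 t=1,i=2
  #....|.  b16=0 t=0,i=3
  .####|#  b15=1 t=2,i=16
  .###.|#  b14=1 t=0,i=0
  .##.#|.  b13=0 t=0,i=8
  .##..|.  b12=0 t=1,i=5
  .#.##|.  b11=0 t=3,i=6
  .#.#.|#  b10=1 t=1,i=16
  .#..#|#  b9=1 t=4,i=6
  .#...|#  b8=1 t=1,i=1
  ..###|#  b7=1 t=2,i=15
  ..##.|.  b6=0 t=0,i=7
  ..#.#|#  b5=1 t=3,i=5
  ..#..|#  b4=1 t=2,i=7
  ...##|.  b3=0 t=0,i=6
  ...#.|.  b2=0 t=2,i=6
  ....#|#  b1=1 t=0,i=5
  .....|#  b0=1 t=0,i=4
  bits 01101010011111101100011110110011 = 1786693555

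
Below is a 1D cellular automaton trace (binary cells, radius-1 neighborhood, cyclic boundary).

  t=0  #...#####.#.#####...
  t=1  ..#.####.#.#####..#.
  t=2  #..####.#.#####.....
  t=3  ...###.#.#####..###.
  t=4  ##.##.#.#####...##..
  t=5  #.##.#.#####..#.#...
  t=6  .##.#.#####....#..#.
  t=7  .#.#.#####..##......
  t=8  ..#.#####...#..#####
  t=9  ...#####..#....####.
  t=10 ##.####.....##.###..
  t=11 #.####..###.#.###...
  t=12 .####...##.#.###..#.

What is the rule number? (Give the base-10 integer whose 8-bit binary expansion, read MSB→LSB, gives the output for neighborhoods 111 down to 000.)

169

  [7] ### => #  t=0,i=5
  [6] ##. => .  t=0,i=8
  [5] #.# => #  t=0,i=9
  [4] #.. => .  t=0,i=1
  [3] .## => #  t=0,i=4
  [2] .#. => .  t=0,i=0
  [1] ..# => .  t=0,i=3
  [0] ... => #  t=0,i=2
  bits 10101001 = 169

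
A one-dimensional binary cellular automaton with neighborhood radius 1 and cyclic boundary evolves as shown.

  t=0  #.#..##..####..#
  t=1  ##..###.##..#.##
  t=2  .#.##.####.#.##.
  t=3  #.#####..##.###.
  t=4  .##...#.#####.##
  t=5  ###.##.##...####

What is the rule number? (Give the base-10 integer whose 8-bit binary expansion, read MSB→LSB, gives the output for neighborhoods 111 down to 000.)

107

  ### -> .   bit 7 = 0  t=0,i=10
  ##. -> #   bit 6 = 1  t=0,i=0
  #.# -> #   bit 5 = 1  t=0,i=1
  #.. -> .   bit 4 = 0  t=0,i=3
  .## -> #   bit 3 = 1  t=0,i=5
  .#. -> .   bit 2 = 0  t=0,i=2
  ..# -> #   bit 1 = 1  t=0,i=4
  ... -> #   bit 0 = 1  t=4,i=4
  bits 01101011 = 107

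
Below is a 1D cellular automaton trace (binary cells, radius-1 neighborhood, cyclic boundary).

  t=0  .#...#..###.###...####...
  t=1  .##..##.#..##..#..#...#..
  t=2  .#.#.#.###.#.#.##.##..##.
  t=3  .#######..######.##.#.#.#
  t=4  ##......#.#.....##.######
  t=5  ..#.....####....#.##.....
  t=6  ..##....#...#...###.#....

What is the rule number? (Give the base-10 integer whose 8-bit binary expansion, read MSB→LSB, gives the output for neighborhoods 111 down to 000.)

  [7] ### => .  t=0,i=9
  [6] ##. => .  t=0,i=10
  [5] #.# => #  t=0,i=11
  [4] #.. => #  t=0,i=2
  [3] .## => #  t=0,i=8
  [2] .#. => #  t=0,i=1
  [1] ..# => .  t=0,i=0
  [0] ... => .  t=0,i=3
  bits 00111100 = 60

60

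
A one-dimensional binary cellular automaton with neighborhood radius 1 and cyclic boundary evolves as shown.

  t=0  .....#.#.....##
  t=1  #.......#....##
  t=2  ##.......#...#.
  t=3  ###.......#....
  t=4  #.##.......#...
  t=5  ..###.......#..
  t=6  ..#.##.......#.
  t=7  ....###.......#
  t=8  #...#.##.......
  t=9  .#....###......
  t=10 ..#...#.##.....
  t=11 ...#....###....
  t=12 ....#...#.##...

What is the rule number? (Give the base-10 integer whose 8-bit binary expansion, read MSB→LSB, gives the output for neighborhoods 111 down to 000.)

  [7] ### => .  t=1,i=14
  [6] ##. => #  t=0,i=14
  [5] #.# => .  t=0,i=6
  [4] #.. => #  t=0,i=0
  [3] .## => #  t=0,i=13
  [2] .#. => .  t=0,i=5
  [1] ..# => .  t=0,i=4
  [0] ... => .  t=0,i=1
  bits 01011000 = 88

88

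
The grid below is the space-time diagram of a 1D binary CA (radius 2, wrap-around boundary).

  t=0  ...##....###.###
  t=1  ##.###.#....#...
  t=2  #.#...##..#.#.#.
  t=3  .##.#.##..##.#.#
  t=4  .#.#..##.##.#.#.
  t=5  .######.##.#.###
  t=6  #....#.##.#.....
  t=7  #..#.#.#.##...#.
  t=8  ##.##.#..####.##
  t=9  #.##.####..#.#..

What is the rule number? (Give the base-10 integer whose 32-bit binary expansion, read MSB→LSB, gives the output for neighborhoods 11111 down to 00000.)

1297749618

  #####|.  b31=0 t=5,i=3
  ####.|#  b30=1 t=5,i=5
  ###.#|.  b29=0 t=0,i=11
  ###..|.  b28=0 t=0,i=15
  ##.##|#  b27=1 t=0,i=12
  ##.#.|#  b26=1 t=1,i=6
  ##..#|.  b25=0 t=2,i=8
  ##...|#  b24=1 t=0,i=0
  #.###|.  b23=0 t=0,i=13
  #.##.|#  b22=1 t=3,i=1
  #.#.#|.  b21=0 t=2,i=0
  #.#..|#  b20=1 t=1,i=7
  #..##|#  b19=1 t=3,i=9
  #..#.|.  b18=0 t=2,i=9
  #...#|#  b17=1 t=0,i=1
  #....|.  b16=0 t=0,i=6
  .####|.  b15=0 t=5,i=2
  .###.|.  b14=0 t=0,i=10
  .##.#|.  b13=0 t=1,i=1
  .##..|#  b12=1 t=0,i=4
  .#.##|.  b11=0 t=3,i=0
  .#.#.|#  b10=1 t=2,i=1
  .#..#|#  b9=1 t=4,i=4
  .#...|.  b8=0 t=1,i=8
  ..###|.  b7=0 t=0,i=9
  ..##.|#  b6=1 t=0,i=3
  ..#.#|#  b5=1 t=2,i=10
  ..#..|#  b4=1 t=1,i=12
  ...##|.  b3=0 t=0,i=2
  ...#.|.  b2=0 t=1,i=11
  ....#|#  b1=1 t=0,i=7
  .....|.  b0=0 t=6,i=13
  bits 01001101010110100001011001110010 = 1297749618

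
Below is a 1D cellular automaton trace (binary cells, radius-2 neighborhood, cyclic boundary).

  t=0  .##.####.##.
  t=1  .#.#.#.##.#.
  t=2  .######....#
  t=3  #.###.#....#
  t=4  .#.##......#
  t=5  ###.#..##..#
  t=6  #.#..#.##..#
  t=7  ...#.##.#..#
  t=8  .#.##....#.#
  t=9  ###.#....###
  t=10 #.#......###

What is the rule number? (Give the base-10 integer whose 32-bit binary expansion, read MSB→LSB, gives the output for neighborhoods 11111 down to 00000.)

  nb #####: next=#  (t=2,i=3, bit31=1)
  nb ####.: next=.  (t=0,i=6, bit30=0)
  nb ###.#: next=#  (t=0,i=7, bit29=1)
  nb ###..: next=#  (t=2,i=6, bit28=1)
  nb ##.##: next=#  (t=0,i=3, bit27=1)
  nb ##.#.: next=.  (t=1,i=9, bit26=0)
  nb ##..#: next=.  (t=0,i=11, bit25=0)
  nb ##...: next=.  (t=2,i=7, bit24=0)
  nb #.###: next=.  (t=0,i=4, bit23=0)
  nb #.##.: next=.  (t=0,i=9, bit22=0)
  nb #.#.#: next=#  (t=1,i=3, bit21=1)
  nb #.#..: next=.  (t=1,i=10, bit20=0)
  nb #..##: next=.  (t=0,i=0, bit19=0)
  nb #..#.: next=.  (t=1,i=0, bit18=0)
  nb #...#: next=#  (t=7,i=1, bit17=1)
  nb #....: next=.  (t=2,i=8, bit16=0)
  nb .####: next=#  (t=0,i=5, bit15=1)
  nb .###.: next=#  (t=3,i=3, bit14=1)
  nb .##.#: next=.  (t=0,i=2, bit13=0)
  nb .##..: next=#  (t=0,i=10, bit12=1)
  nb .#.##: next=#  (t=1,i=6, bit11=1)
  nb .#.#.: next=#  (t=1,i=2, bit10=1)
  nb .#..#: next=#  (t=1,i=11, bit9=1)
  nb .#...: next=.  (t=3,i=7, bit8=0)
  nb ..###: next=#  (t=5,i=11, bit7=1)
  nb ..##.: next=#  (t=0,i=1, bit6=1)
  nb ..#.#: next=#  (t=1,i=1, bit5=1)
  nb ..#..: next=#  (t=7,i=11, bit4=1)
  nb ...##: next=.  (t=3,i=10, bit3=0)
  nb ...#.: next=.  (t=2,i=10, bit2=0)
  nb ....#: next=.  (t=2,i=9, bit1=0)
  nb .....: next=#  (t=4,i=7, bit0=1)
  bits 10111000001000101101111011110001 = 3089293041

3089293041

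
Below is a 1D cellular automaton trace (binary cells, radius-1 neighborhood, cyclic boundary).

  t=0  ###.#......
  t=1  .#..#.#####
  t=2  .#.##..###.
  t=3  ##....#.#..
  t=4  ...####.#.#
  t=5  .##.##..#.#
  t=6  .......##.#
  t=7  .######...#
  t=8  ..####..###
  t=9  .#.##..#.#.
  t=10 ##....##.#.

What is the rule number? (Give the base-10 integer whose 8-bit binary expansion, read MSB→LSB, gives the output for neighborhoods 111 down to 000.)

135

  nb ###: next=#  (t=0,i=1, bit7=1)
  nb ##.: next=.  (t=0,i=2, bit6=0)
  nb #.#: next=.  (t=0,i=3, bit5=0)
  nb #..: next=.  (t=0,i=5, bit4=0)
  nb .##: next=.  (t=0,i=0, bit3=0)
  nb .#.: next=#  (t=0,i=4, bit2=1)
  nb ..#: next=#  (t=0,i=10, bit1=1)
  nb ...: next=#  (t=0,i=6, bit0=1)
  bits 10000111 = 135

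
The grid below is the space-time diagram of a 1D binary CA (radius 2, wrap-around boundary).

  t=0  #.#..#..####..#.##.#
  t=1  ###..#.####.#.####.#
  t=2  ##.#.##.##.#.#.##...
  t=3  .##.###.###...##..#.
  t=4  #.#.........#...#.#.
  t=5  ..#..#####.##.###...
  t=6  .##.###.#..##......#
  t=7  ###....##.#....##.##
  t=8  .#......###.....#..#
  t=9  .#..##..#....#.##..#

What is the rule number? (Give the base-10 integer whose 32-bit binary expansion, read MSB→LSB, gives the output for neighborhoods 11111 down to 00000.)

1180346549

  [31] ##### => .  t=5,i=7
  [30] ####. => #  t=0,i=10
  [29] ###.# => .  t=1,i=10
  [28] ###.. => .  t=0,i=11
  [27] ##.## => .  t=0,i=18
  [26] ##.#. => #  t=0,i=1
  [25] ##..# => #  t=0,i=12
  [24] ##... => .  t=2,i=17
  [23] #.### => .  t=1,i=7
  [22] #.##. => #  t=0,i=16
  [21] #.#.# => .  t=1,i=12
  [20] #.#.. => #  t=0,i=2
  [19] #..## => #  t=0,i=7
  [18] #..#. => .  t=0,i=4
  [17] #...# => #  t=2,i=18
  [16] #.... => .  t=4,i=4
  [15] .#### => #  t=0,i=9
  [14] .###. => .  t=3,i=5
  [13] .##.# => #  t=0,i=0
  [12] .##.. => .  t=2,i=16
  [11] .#.## => #  t=0,i=15
  [10] .#.#. => .  t=2,i=12
  [9] .#..# => .  t=0,i=3
  [8] .#... => .  t=4,i=3
  [7] ..### => #  t=0,i=8
  [6] ..##. => .  t=2,i=0
  [5] ..#.# => #  t=0,i=14
  [4] ..#.. => #  t=0,i=5
  [3] ...## => .  t=2,i=19
  [2] ...#. => #  t=4,i=11
  [1] ....# => .  t=4,i=10
  [0] ..... => #  t=4,i=5
  bits 01000110010110101010100010110101 = 1180346549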